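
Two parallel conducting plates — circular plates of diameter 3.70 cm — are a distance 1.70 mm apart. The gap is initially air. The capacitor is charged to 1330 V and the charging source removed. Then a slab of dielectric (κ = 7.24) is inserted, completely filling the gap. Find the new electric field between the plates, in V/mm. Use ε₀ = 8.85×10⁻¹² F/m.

A = π(3.70/2 cm)² = 1.08×10⁻³ m².
Initially C₁ = ε₀A/d = 8.85×10⁻¹² × 1.08×10⁻³ / 1.70×10⁻³ = 5.60×10⁻¹² F.
E₁ = 7.82×10⁵ V/m.
Isolated ⇒ Q is held fixed. V₂ = Q/C₂ = V₁/7.24; E = V/d, so E₂/E₁ = (V₂/V₁)(d₁/d₂) = 0.138.
E₂ = 0.138 × 7.82×10⁵ = 1.08×10⁵ V/m.

108 V/mm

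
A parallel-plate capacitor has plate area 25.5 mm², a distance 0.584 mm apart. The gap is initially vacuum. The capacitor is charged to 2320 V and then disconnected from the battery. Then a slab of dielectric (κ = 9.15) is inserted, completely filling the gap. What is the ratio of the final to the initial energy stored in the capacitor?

Isolated ⇒ Q is held fixed.
C₂ = 9.15 C₁ and U = Q²/(2C), so U₂/U₁ = C₁/C₂ = 0.109.

U₂/U₁ ≈ 0.109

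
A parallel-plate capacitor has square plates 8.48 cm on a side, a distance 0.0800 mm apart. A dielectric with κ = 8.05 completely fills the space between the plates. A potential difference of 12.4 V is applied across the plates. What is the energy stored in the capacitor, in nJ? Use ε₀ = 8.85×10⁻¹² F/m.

492 nJ

A = (8.48 cm)² = 7.19×10⁻³ m².
C = κε₀A/d = 8.05 × 8.85×10⁻¹² × 7.19×10⁻³ / 8.00×10⁻⁵ = 6.40×10⁻⁹ F.
U = ½CV² = ½ × 6.40×10⁻⁹ × (12.4)² = 4.92×10⁻⁷ J.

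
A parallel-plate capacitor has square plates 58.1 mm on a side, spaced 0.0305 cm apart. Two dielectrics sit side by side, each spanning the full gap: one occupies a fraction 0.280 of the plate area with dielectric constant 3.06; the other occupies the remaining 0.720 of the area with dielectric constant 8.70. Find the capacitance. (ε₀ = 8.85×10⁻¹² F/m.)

A = (58.1 mm)² = 3.38×10⁻³ m².
Side-by-side slabs ⇒ two capacitors in parallel, each spanning the full gap.
C₁ = κ₁ε₀A₁/d = 3.06 × 8.85×10⁻¹² × 9.45×10⁻⁴ / 3.05×10⁻⁴ = 8.39×10⁻¹¹ F.
C₂ = κ₂ε₀A₂/d = 8.70 × 8.85×10⁻¹² × 2.43×10⁻³ / 3.05×10⁻⁴ = 6.14×10⁻¹⁰ F.
C = C₁ + C₂ = 6.97×10⁻¹⁰ F.

0.697 nF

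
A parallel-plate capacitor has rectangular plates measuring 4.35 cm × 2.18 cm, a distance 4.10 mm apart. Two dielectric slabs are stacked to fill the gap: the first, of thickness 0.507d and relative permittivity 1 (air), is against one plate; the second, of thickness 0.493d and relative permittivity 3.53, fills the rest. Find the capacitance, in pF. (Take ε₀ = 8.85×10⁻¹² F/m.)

C ≈ 3.17 pF

A = 4.35 × 2.18 cm² = 9.48×10⁻⁴ m².
Stacked slabs ⇒ two capacitors in series, each with the full plate area.
C₁ = κ₁ε₀A/d₁ = 1.00 × 8.85×10⁻¹² × 9.48×10⁻⁴ / 2.08×10⁻³ = 4.04×10⁻¹² F.
C₂ = κ₂ε₀A/d₂ = 3.53 × 8.85×10⁻¹² × 9.48×10⁻⁴ / 2.02×10⁻³ = 1.47×10⁻¹¹ F.
C = (1/C₁ + 1/C₂)⁻¹ = 3.17×10⁻¹² F.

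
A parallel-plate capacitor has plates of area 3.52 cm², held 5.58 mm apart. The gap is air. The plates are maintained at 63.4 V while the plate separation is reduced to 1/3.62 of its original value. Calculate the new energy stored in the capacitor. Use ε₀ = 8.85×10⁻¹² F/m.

U ≈ 4.06 nJ

A = 3.52 cm² = 3.52×10⁻⁴ m².
Initially C₁ = ε₀A/d = 8.85×10⁻¹² × 3.52×10⁻⁴ / 5.58×10⁻³ = 5.58×10⁻¹³ F.
U₁ = 1.12×10⁻⁹ J.
Battery connected ⇒ V is held fixed. C₂ = 3.62 C₁ and U = ½CV², so U₂/U₁ = C₂/C₁ = 3.62.
U₂ = 3.62 × 1.12×10⁻⁹ = 4.06×10⁻⁹ J.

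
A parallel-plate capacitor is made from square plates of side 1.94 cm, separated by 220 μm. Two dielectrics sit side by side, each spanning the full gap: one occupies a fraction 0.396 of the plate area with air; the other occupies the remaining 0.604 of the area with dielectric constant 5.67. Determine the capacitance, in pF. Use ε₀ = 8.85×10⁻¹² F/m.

A = (1.94 cm)² = 3.76×10⁻⁴ m².
Side-by-side slabs ⇒ two capacitors in parallel, each spanning the full gap.
C₁ = κ₁ε₀A₁/d = 1.00 × 8.85×10⁻¹² × 1.49×10⁻⁴ / 2.20×10⁻⁴ = 6.00×10⁻¹² F.
C₂ = κ₂ε₀A₂/d = 5.67 × 8.85×10⁻¹² × 2.27×10⁻⁴ / 2.20×10⁻⁴ = 5.18×10⁻¹¹ F.
C = C₁ + C₂ = 5.78×10⁻¹¹ F.

57.8 pF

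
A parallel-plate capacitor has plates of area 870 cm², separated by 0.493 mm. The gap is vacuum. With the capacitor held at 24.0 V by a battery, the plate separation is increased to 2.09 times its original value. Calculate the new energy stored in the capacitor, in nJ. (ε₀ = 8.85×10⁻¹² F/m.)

U ≈ 215 nJ

A = 870 cm² = 8.70×10⁻² m².
Initially C₁ = ε₀A/d = 8.85×10⁻¹² × 8.70×10⁻² / 4.93×10⁻⁴ = 1.56×10⁻⁹ F.
U₁ = 4.50×10⁻⁷ J.
Battery connected ⇒ V is held fixed. C₂ = 0.478 C₁ and U = ½CV², so U₂/U₁ = C₂/C₁ = 0.478.
U₂ = 0.478 × 4.50×10⁻⁷ = 2.15×10⁻⁷ J.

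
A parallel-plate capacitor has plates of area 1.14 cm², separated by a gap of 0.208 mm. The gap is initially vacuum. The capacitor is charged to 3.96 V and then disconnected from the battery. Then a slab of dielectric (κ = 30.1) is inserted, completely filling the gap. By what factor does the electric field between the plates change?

Isolated ⇒ Q is held fixed.
V₂ = Q/C₂ = V₁/30.1; E = V/d, so E₂/E₁ = (V₂/V₁)(d₁/d₂) = 0.0332.

0.0332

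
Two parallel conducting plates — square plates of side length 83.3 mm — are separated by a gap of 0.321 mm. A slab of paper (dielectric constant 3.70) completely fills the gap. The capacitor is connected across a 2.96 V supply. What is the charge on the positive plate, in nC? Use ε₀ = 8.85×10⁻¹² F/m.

A = (83.3 mm)² = 6.94×10⁻³ m².
C = κε₀A/d = 3.70 × 8.85×10⁻¹² × 6.94×10⁻³ / 3.21×10⁻⁴ = 7.08×10⁻¹⁰ F.
Q = CV = 7.08×10⁻¹⁰ × 2.96 = 2.10×10⁻⁹ C.

Q ≈ 2.10 nC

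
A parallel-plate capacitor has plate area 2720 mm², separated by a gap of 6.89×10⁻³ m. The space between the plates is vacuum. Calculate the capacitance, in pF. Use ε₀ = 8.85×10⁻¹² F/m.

A = 2720 mm² = 2.72×10⁻³ m².
C = ε₀A/d = 8.85×10⁻¹² × 2.72×10⁻³ / 6.89×10⁻³ = 3.49×10⁻¹² F.

C ≈ 3.49 pF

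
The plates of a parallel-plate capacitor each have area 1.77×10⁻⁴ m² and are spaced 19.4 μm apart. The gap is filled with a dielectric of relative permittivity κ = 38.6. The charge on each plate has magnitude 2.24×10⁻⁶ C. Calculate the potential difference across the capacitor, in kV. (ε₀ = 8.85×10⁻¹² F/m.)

0.719 kV

C = κε₀A/d = 38.6 × 8.85×10⁻¹² × 1.77×10⁻⁴ / 1.94×10⁻⁵ = 3.12×10⁻⁹ F.
V = Q/C = 2.24×10⁻⁶ / 3.12×10⁻⁹ = 7.19×10² V.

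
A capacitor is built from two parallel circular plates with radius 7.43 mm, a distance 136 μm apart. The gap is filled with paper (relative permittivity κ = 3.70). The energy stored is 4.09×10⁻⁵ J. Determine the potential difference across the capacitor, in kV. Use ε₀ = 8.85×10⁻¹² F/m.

1.40 kV

A = π(7.43 mm)² = 1.73×10⁻⁴ m².
C = κε₀A/d = 3.70 × 8.85×10⁻¹² × 1.73×10⁻⁴ / 1.36×10⁻⁴ = 4.18×10⁻¹¹ F.
V = √(2U/C) = √(2 × 4.09×10⁻⁵ / 4.18×10⁻¹¹) = 1.40×10³ V.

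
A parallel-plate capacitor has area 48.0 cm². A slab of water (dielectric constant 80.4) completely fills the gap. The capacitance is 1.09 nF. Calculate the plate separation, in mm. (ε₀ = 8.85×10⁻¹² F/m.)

A = 48.0 cm² = 4.80×10⁻³ m².
d = κε₀A/C = 80.4 × 8.85×10⁻¹² × 4.80×10⁻³ / 1.09×10⁻⁹ = 3.13×10⁻³ m.

d ≈ 3.13 mm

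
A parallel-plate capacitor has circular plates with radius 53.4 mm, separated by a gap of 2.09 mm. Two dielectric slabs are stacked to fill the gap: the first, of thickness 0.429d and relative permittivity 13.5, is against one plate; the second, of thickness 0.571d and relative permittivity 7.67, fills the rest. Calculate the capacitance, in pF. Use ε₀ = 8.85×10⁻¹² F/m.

A = π(53.4 mm)² = 8.96×10⁻³ m².
Stacked slabs ⇒ two capacitors in series, each with the full plate area.
C₁ = κ₁ε₀A/d₁ = 13.5 × 8.85×10⁻¹² × 8.96×10⁻³ / 8.97×10⁻⁴ = 1.19×10⁻⁹ F.
C₂ = κ₂ε₀A/d₂ = 7.67 × 8.85×10⁻¹² × 8.96×10⁻³ / 1.19×10⁻³ = 5.10×10⁻¹⁰ F.
C = (1/C₁ + 1/C₂)⁻¹ = 3.57×10⁻¹⁰ F.

C ≈ 357 pF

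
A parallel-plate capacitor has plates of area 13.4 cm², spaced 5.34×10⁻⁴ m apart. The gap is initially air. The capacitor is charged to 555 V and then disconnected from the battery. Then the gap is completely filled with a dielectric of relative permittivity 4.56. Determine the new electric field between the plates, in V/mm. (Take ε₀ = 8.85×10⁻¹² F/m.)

A = 13.4 cm² = 1.34×10⁻³ m².
Initially C₁ = ε₀A/d = 8.85×10⁻¹² × 1.34×10⁻³ / 5.34×10⁻⁴ = 2.22×10⁻¹¹ F.
E₁ = 1.04×10⁶ V/m.
Isolated ⇒ Q is held fixed. V₂ = Q/C₂ = V₁/4.56; E = V/d, so E₂/E₁ = (V₂/V₁)(d₁/d₂) = 0.219.
E₂ = 0.219 × 1.04×10⁶ = 2.28×10⁵ V/m.

E ≈ 228 V/mm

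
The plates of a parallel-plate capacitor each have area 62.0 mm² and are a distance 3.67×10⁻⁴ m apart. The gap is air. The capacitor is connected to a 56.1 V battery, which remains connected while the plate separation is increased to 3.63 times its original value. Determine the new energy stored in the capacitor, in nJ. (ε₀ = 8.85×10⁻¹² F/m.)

U ≈ 0.648 nJ

A = 62.0 mm² = 6.20×10⁻⁵ m².
Initially C₁ = ε₀A/d = 8.85×10⁻¹² × 6.20×10⁻⁵ / 3.67×10⁻⁴ = 1.50×10⁻¹² F.
U₁ = 2.35×10⁻⁹ J.
Battery connected ⇒ V is held fixed. C₂ = 0.275 C₁ and U = ½CV², so U₂/U₁ = C₂/C₁ = 0.275.
U₂ = 0.275 × 2.35×10⁻⁹ = 6.48×10⁻¹⁰ J.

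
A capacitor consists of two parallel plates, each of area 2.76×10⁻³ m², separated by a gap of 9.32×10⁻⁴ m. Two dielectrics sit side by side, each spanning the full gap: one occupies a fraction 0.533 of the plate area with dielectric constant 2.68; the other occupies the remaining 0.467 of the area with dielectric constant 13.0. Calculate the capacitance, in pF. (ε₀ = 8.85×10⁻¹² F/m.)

Side-by-side slabs ⇒ two capacitors in parallel, each spanning the full gap.
C₁ = κ₁ε₀A₁/d = 2.68 × 8.85×10⁻¹² × 1.47×10⁻³ / 9.32×10⁻⁴ = 3.74×10⁻¹¹ F.
C₂ = κ₂ε₀A₂/d = 13.0 × 8.85×10⁻¹² × 1.29×10⁻³ / 9.32×10⁻⁴ = 1.59×10⁻¹⁰ F.
C = C₁ + C₂ = 1.97×10⁻¹⁰ F.

197 pF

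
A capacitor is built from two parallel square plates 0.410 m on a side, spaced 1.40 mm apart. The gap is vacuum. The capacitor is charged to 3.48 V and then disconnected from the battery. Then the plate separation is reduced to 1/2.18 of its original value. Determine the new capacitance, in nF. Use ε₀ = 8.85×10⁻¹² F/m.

2.32 nF

A = (0.410 m)² = 0.168 m².
Initially C₁ = ε₀A/d = 8.85×10⁻¹² × 0.168 / 1.40×10⁻³ = 1.06×10⁻⁹ F.
C = ε₀A/d scales as 1/d, so C₂/C₁ = d₁/d₂ = 2.18.
C₂ = 2.18 × 1.06×10⁻⁹ = 2.32×10⁻⁹ F.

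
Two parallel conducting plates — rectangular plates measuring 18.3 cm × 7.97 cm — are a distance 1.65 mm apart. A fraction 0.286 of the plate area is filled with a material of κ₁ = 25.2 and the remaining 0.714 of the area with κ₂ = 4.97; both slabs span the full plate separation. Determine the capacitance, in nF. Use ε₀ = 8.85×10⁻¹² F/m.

C ≈ 0.841 nF

A = 18.3 × 7.97 cm² = 1.46×10⁻² m².
Side-by-side slabs ⇒ two capacitors in parallel, each spanning the full gap.
C₁ = κ₁ε₀A₁/d = 25.2 × 8.85×10⁻¹² × 4.17×10⁻³ / 1.65×10⁻³ = 5.64×10⁻¹⁰ F.
C₂ = κ₂ε₀A₂/d = 4.97 × 8.85×10⁻¹² × 1.04×10⁻² / 1.65×10⁻³ = 2.78×10⁻¹⁰ F.
C = C₁ + C₂ = 8.41×10⁻¹⁰ F.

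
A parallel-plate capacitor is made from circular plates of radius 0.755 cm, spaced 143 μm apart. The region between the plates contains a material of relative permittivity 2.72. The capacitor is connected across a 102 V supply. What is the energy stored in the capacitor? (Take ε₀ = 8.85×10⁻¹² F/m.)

157 nJ

A = π(0.755 cm)² = 1.79×10⁻⁴ m².
C = κε₀A/d = 2.72 × 8.85×10⁻¹² × 1.79×10⁻⁴ / 1.43×10⁻⁴ = 3.01×10⁻¹¹ F.
U = ½CV² = ½ × 3.01×10⁻¹¹ × (102)² = 1.57×10⁻⁷ J.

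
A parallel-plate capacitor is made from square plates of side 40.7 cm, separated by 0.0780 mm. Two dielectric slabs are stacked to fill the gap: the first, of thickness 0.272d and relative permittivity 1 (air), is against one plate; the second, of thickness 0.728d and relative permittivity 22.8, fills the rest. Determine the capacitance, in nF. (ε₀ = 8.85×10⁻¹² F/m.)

A = (40.7 cm)² = 0.166 m².
Stacked slabs ⇒ two capacitors in series, each with the full plate area.
C₁ = κ₁ε₀A/d₁ = 1.00 × 8.85×10⁻¹² × 0.166 / 2.12×10⁻⁵ = 6.91×10⁻⁸ F.
C₂ = κ₂ε₀A/d₂ = 22.8 × 8.85×10⁻¹² × 0.166 / 5.68×10⁻⁵ = 5.89×10⁻⁷ F.
C = (1/C₁ + 1/C₂)⁻¹ = 6.18×10⁻⁸ F.

C ≈ 61.8 nF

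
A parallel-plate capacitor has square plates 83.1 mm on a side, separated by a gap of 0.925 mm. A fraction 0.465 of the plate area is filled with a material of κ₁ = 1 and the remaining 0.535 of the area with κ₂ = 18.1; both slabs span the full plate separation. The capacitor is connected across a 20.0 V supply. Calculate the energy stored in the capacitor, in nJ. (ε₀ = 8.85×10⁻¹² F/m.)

U ≈ 134 nJ

A = (83.1 mm)² = 6.91×10⁻³ m².
Side-by-side slabs ⇒ two capacitors in parallel, each spanning the full gap.
C₁ = κ₁ε₀A₁/d = 1.00 × 8.85×10⁻¹² × 3.21×10⁻³ / 9.25×10⁻⁴ = 3.07×10⁻¹¹ F.
C₂ = κ₂ε₀A₂/d = 18.1 × 8.85×10⁻¹² × 3.69×10⁻³ / 9.25×10⁻⁴ = 6.40×10⁻¹⁰ F.
C = C₁ + C₂ = 6.71×10⁻¹⁰ F.
U = ½CV² = ½ × 6.71×10⁻¹⁰ × (20.0)² = 1.34×10⁻⁷ J.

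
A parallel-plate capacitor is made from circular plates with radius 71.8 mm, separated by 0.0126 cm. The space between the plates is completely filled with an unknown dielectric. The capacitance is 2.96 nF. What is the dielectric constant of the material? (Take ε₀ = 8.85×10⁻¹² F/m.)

2.60

A = π(71.8 mm)² = 1.62×10⁻² m².
κ = Cd/(ε₀A) = 2.96×10⁻⁹ × 1.26×10⁻⁴ / (8.85×10⁻¹² × 1.62×10⁻²) = 2.60.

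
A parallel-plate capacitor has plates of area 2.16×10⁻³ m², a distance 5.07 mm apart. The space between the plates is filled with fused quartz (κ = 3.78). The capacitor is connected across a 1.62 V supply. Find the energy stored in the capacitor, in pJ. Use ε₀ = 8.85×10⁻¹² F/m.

U ≈ 18.7 pJ

C = κε₀A/d = 3.78 × 8.85×10⁻¹² × 2.16×10⁻³ / 5.07×10⁻³ = 1.43×10⁻¹¹ F.
U = ½CV² = ½ × 1.43×10⁻¹¹ × (1.62)² = 1.87×10⁻¹¹ J.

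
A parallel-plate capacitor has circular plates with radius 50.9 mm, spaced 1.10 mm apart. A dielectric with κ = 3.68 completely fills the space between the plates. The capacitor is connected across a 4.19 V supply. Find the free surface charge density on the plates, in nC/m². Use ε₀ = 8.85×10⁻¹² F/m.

A = π(50.9 mm)² = 8.14×10⁻³ m².
C = κε₀A/d = 3.68 × 8.85×10⁻¹² × 8.14×10⁻³ / 1.10×10⁻³ = 2.41×10⁻¹⁰ F.
σ = Q/A = CV/A = 2.41×10⁻¹⁰ × 4.19 / 8.14×10⁻³ = 1.24×10⁻⁷ C/m².

σ ≈ 124 nC/m²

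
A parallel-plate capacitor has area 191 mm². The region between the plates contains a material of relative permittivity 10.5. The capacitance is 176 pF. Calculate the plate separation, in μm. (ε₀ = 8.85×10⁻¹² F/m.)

A = 191 mm² = 1.91×10⁻⁴ m².
d = κε₀A/C = 10.5 × 8.85×10⁻¹² × 1.91×10⁻⁴ / 1.76×10⁻¹⁰ = 1.01×10⁻⁴ m.

101 μm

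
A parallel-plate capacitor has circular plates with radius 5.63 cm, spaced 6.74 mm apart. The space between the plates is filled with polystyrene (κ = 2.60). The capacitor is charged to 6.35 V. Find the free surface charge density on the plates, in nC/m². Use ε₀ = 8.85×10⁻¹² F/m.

A = π(5.63 cm)² = 9.96×10⁻³ m².
C = κε₀A/d = 2.60 × 8.85×10⁻¹² × 9.96×10⁻³ / 6.74×10⁻³ = 3.40×10⁻¹¹ F.
σ = Q/A = CV/A = 3.40×10⁻¹¹ × 6.35 / 9.96×10⁻³ = 2.17×10⁻⁸ C/m².

21.7 nC/m²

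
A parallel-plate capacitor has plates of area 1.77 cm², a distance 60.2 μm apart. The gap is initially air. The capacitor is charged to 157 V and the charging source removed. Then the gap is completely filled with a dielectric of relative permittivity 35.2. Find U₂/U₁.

Isolated ⇒ Q is held fixed.
C₂ = 35.2 C₁ and U = Q²/(2C), so U₂/U₁ = C₁/C₂ = 0.0284.

U₂/U₁ ≈ 0.0284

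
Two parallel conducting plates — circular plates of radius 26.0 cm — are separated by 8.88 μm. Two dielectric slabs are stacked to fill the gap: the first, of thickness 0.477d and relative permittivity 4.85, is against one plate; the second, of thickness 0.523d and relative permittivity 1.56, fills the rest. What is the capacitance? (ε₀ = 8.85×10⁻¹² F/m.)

488 nF

A = π(26.0 cm)² = 0.212 m².
Stacked slabs ⇒ two capacitors in series, each with the full plate area.
C₁ = κ₁ε₀A/d₁ = 4.85 × 8.85×10⁻¹² × 0.212 / 4.24×10⁻⁶ = 2.15×10⁻⁶ F.
C₂ = κ₂ε₀A/d₂ = 1.56 × 8.85×10⁻¹² × 0.212 / 4.64×10⁻⁶ = 6.31×10⁻⁷ F.
C = (1/C₁ + 1/C₂)⁻¹ = 4.88×10⁻⁷ F.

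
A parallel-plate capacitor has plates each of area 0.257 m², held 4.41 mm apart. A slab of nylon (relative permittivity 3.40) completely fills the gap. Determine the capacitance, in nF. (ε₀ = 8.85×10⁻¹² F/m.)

C = κε₀A/d = 3.40 × 8.85×10⁻¹² × 0.257 / 4.41×10⁻³ = 1.75×10⁻⁹ F.

C ≈ 1.75 nF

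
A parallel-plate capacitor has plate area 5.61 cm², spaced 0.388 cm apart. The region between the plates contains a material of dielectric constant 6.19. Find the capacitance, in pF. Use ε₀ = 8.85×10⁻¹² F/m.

A = 5.61 cm² = 5.61×10⁻⁴ m².
C = κε₀A/d = 6.19 × 8.85×10⁻¹² × 5.61×10⁻⁴ / 3.88×10⁻³ = 7.92×10⁻¹² F.

C ≈ 7.92 pF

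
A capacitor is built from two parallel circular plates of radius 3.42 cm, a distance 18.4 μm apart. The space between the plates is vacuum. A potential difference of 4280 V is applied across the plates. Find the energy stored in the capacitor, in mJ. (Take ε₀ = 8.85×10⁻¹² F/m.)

A = π(3.42 cm)² = 3.67×10⁻³ m².
C = ε₀A/d = 8.85×10⁻¹² × 3.67×10⁻³ / 1.84×10⁻⁵ = 1.77×10⁻⁹ F.
U = ½CV² = ½ × 1.77×10⁻⁹ × (4280)² = 1.62×10⁻² J.

16.2 mJ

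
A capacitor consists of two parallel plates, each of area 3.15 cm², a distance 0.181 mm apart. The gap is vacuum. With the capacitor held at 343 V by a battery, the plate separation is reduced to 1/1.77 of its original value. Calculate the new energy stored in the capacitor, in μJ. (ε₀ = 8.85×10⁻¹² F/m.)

U ≈ 1.60 μJ

A = 3.15 cm² = 3.15×10⁻⁴ m².
Initially C₁ = ε₀A/d = 8.85×10⁻¹² × 3.15×10⁻⁴ / 1.81×10⁻⁴ = 1.54×10⁻¹¹ F.
U₁ = 9.06×10⁻⁷ J.
Battery connected ⇒ V is held fixed. C₂ = 1.77 C₁ and U = ½CV², so U₂/U₁ = C₂/C₁ = 1.77.
U₂ = 1.77 × 9.06×10⁻⁷ = 1.60×10⁻⁶ J.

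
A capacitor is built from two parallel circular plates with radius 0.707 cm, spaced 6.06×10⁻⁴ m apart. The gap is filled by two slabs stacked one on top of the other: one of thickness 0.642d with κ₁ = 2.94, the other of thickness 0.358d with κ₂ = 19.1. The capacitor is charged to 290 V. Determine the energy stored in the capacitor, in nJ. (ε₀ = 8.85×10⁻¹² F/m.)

U ≈ 407 nJ

A = π(0.707 cm)² = 1.57×10⁻⁴ m².
Stacked slabs ⇒ two capacitors in series, each with the full plate area.
C₁ = κ₁ε₀A/d₁ = 2.94 × 8.85×10⁻¹² × 1.57×10⁻⁴ / 3.89×10⁻⁴ = 1.05×10⁻¹¹ F.
C₂ = κ₂ε₀A/d₂ = 19.1 × 8.85×10⁻¹² × 1.57×10⁻⁴ / 2.17×10⁻⁴ = 1.22×10⁻¹⁰ F.
C = (1/C₁ + 1/C₂)⁻¹ = 9.67×10⁻¹² F.
U = ½CV² = ½ × 9.67×10⁻¹² × (290)² = 4.07×10⁻⁷ J.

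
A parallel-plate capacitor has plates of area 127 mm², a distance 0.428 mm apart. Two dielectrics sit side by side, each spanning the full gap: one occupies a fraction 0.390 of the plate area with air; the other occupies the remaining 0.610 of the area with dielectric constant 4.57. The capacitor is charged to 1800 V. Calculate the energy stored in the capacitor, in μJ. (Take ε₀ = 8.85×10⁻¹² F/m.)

13.5 μJ

A = 127 mm² = 1.27×10⁻⁴ m².
Side-by-side slabs ⇒ two capacitors in parallel, each spanning the full gap.
C₁ = κ₁ε₀A₁/d = 1.00 × 8.85×10⁻¹² × 4.95×10⁻⁵ / 4.28×10⁻⁴ = 1.02×10⁻¹² F.
C₂ = κ₂ε₀A₂/d = 4.57 × 8.85×10⁻¹² × 7.75×10⁻⁵ / 4.28×10⁻⁴ = 7.32×10⁻¹² F.
C = C₁ + C₂ = 8.34×10⁻¹² F.
U = ½CV² = ½ × 8.34×10⁻¹² × (1800)² = 1.35×10⁻⁵ J.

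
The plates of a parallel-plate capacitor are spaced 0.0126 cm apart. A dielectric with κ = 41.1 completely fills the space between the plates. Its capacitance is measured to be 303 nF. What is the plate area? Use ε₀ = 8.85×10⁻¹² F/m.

A = Cd/(κε₀) = 3.03×10⁻⁷ × 1.26×10⁻⁴ / (41.1 × 8.85×10⁻¹²) = 0.105 m².

A ≈ 1050 cm²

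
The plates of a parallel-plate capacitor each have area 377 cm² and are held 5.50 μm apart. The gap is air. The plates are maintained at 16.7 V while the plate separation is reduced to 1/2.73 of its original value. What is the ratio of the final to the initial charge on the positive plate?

2.73

Battery connected ⇒ V is held fixed.
C₂ = 2.73 C₁ and Q = CV, so Q₂/Q₁ = C₂/C₁ = 2.73.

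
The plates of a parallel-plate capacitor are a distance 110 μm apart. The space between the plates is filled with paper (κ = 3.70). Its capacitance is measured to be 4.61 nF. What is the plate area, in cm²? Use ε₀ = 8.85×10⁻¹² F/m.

A ≈ 155 cm²

A = Cd/(κε₀) = 4.61×10⁻⁹ × 1.10×10⁻⁴ / (3.70 × 8.85×10⁻¹²) = 1.55×10⁻² m².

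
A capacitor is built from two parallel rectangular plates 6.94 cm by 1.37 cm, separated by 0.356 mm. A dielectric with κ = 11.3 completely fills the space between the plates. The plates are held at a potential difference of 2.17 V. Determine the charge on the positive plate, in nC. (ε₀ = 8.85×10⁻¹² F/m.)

0.580 nC

A = 6.94 × 1.37 cm² = 9.51×10⁻⁴ m².
C = κε₀A/d = 11.3 × 8.85×10⁻¹² × 9.51×10⁻⁴ / 3.56×10⁻⁴ = 2.67×10⁻¹⁰ F.
Q = CV = 2.67×10⁻¹⁰ × 2.17 = 5.80×10⁻¹⁰ C.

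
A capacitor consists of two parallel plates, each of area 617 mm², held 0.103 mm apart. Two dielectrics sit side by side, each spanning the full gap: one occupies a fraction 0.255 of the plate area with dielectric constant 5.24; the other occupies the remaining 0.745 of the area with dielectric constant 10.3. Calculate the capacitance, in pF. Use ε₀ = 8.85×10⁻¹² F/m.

478 pF

A = 617 mm² = 6.17×10⁻⁴ m².
Side-by-side slabs ⇒ two capacitors in parallel, each spanning the full gap.
C₁ = κ₁ε₀A₁/d = 5.24 × 8.85×10⁻¹² × 1.57×10⁻⁴ / 1.03×10⁻⁴ = 7.08×10⁻¹¹ F.
C₂ = κ₂ε₀A₂/d = 10.3 × 8.85×10⁻¹² × 4.60×10⁻⁴ / 1.03×10⁻⁴ = 4.07×10⁻¹⁰ F.
C = C₁ + C₂ = 4.78×10⁻¹⁰ F.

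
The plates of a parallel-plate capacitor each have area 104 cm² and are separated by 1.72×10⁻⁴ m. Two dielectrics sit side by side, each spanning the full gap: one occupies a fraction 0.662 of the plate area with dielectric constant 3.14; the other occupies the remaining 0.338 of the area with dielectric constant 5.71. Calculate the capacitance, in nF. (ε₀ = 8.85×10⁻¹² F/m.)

C ≈ 2.15 nF

A = 104 cm² = 1.04×10⁻² m².
Side-by-side slabs ⇒ two capacitors in parallel, each spanning the full gap.
C₁ = κ₁ε₀A₁/d = 3.14 × 8.85×10⁻¹² × 6.88×10⁻³ / 1.72×10⁻⁴ = 1.11×10⁻⁹ F.
C₂ = κ₂ε₀A₂/d = 5.71 × 8.85×10⁻¹² × 3.52×10⁻³ / 1.72×10⁻⁴ = 1.03×10⁻⁹ F.
C = C₁ + C₂ = 2.15×10⁻⁹ F.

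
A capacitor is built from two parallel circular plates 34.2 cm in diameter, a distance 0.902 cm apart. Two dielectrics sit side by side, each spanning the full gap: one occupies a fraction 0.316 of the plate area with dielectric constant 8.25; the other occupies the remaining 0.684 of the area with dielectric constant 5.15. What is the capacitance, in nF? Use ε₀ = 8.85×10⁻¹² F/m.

C ≈ 0.552 nF

A = π(34.2/2 cm)² = 9.19×10⁻² m².
Side-by-side slabs ⇒ two capacitors in parallel, each spanning the full gap.
C₁ = κ₁ε₀A₁/d = 8.25 × 8.85×10⁻¹² × 2.90×10⁻² / 9.02×10⁻³ = 2.35×10⁻¹⁰ F.
C₂ = κ₂ε₀A₂/d = 5.15 × 8.85×10⁻¹² × 6.28×10⁻² / 9.02×10⁻³ = 3.17×10⁻¹⁰ F.
C = C₁ + C₂ = 5.52×10⁻¹⁰ F.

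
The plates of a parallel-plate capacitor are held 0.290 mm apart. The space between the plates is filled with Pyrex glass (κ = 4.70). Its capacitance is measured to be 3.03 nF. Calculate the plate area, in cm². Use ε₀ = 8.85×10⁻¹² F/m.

A = Cd/(κε₀) = 3.03×10⁻⁹ × 2.90×10⁻⁴ / (4.70 × 8.85×10⁻¹²) = 2.11×10⁻² m².

211 cm²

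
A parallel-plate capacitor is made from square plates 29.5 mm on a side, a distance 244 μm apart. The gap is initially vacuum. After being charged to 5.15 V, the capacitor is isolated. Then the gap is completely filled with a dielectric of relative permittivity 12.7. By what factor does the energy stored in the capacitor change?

Isolated ⇒ Q is held fixed.
C₂ = 12.7 C₁ and U = Q²/(2C), so U₂/U₁ = C₁/C₂ = 0.0787.

0.0787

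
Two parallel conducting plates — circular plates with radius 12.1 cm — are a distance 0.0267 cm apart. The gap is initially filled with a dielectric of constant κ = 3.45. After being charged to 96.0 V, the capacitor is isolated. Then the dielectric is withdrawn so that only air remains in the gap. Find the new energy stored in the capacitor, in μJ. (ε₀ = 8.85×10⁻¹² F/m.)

A = π(12.1 cm)² = 4.60×10⁻² m².
Initially C₁ = κε₀A/d = 3.45 × 8.85×10⁻¹² × 4.60×10⁻² / 2.67×10⁻⁴ = 5.26×10⁻⁹ F.
U₁ = 2.42×10⁻⁵ J.
Isolated ⇒ Q is held fixed. C₂ = 0.290 C₁ and U = Q²/(2C), so U₂/U₁ = C₁/C₂ = 3.45.
U₂ = 3.45 × 2.42×10⁻⁵ = 8.36×10⁻⁵ J.

83.6 μJ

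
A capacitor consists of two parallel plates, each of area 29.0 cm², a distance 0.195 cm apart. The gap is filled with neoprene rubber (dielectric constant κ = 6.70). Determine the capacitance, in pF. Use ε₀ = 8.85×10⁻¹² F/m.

C ≈ 88.2 pF

A = 29.0 cm² = 2.90×10⁻³ m².
C = κε₀A/d = 6.70 × 8.85×10⁻¹² × 2.90×10⁻³ / 1.95×10⁻³ = 8.82×10⁻¹¹ F.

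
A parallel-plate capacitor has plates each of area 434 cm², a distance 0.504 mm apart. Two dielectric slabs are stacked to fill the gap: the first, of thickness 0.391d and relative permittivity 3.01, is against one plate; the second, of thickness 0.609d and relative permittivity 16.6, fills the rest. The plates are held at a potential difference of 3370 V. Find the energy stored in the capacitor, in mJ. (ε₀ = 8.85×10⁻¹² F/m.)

A = 434 cm² = 4.34×10⁻² m².
Stacked slabs ⇒ two capacitors in series, each with the full plate area.
C₁ = κ₁ε₀A/d₁ = 3.01 × 8.85×10⁻¹² × 4.34×10⁻² / 1.97×10⁻⁴ = 5.87×10⁻⁹ F.
C₂ = κ₂ε₀A/d₂ = 16.6 × 8.85×10⁻¹² × 4.34×10⁻² / 3.07×10⁻⁴ = 2.08×10⁻⁸ F.
C = (1/C₁ + 1/C₂)⁻¹ = 4.57×10⁻⁹ F.
U = ½CV² = ½ × 4.57×10⁻⁹ × (3370)² = 2.60×10⁻² J.

U ≈ 26.0 mJ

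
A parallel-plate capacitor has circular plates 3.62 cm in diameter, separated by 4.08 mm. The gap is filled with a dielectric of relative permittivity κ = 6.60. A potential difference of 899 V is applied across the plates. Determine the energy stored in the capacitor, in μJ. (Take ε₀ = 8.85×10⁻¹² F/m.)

A = π(3.62/2 cm)² = 1.03×10⁻³ m².
C = κε₀A/d = 6.60 × 8.85×10⁻¹² × 1.03×10⁻³ / 4.08×10⁻³ = 1.47×10⁻¹¹ F.
U = ½CV² = ½ × 1.47×10⁻¹¹ × (899)² = 5.95×10⁻⁶ J.

U ≈ 5.95 μJ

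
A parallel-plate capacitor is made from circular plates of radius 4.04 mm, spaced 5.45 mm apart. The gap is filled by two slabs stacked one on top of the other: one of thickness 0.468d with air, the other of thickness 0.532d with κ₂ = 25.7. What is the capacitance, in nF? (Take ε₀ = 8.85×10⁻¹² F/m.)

C ≈ 1.70×10⁻⁴ nF

A = π(4.04 mm)² = 5.13×10⁻⁵ m².
Stacked slabs ⇒ two capacitors in series, each with the full plate area.
C₁ = κ₁ε₀A/d₁ = 1.00 × 8.85×10⁻¹² × 5.13×10⁻⁵ / 2.55×10⁻³ = 1.78×10⁻¹³ F.
C₂ = κ₂ε₀A/d₂ = 25.7 × 8.85×10⁻¹² × 5.13×10⁻⁵ / 2.90×10⁻³ = 4.02×10⁻¹² F.
C = (1/C₁ + 1/C₂)⁻¹ = 1.70×10⁻¹³ F.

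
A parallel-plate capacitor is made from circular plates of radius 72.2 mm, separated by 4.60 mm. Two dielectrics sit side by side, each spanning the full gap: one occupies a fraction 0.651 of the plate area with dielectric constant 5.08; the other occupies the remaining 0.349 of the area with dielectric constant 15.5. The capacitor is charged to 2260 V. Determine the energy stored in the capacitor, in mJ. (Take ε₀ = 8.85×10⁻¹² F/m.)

A = π(72.2 mm)² = 1.64×10⁻² m².
Side-by-side slabs ⇒ two capacitors in parallel, each spanning the full gap.
C₁ = κ₁ε₀A₁/d = 5.08 × 8.85×10⁻¹² × 1.07×10⁻² / 4.60×10⁻³ = 1.04×10⁻¹⁰ F.
C₂ = κ₂ε₀A₂/d = 15.5 × 8.85×10⁻¹² × 5.72×10⁻³ / 4.60×10⁻³ = 1.70×10⁻¹⁰ F.
C = C₁ + C₂ = 2.75×10⁻¹⁰ F.
U = ½CV² = ½ × 2.75×10⁻¹⁰ × (2260)² = 7.01×10⁻⁴ J.

U ≈ 0.701 mJ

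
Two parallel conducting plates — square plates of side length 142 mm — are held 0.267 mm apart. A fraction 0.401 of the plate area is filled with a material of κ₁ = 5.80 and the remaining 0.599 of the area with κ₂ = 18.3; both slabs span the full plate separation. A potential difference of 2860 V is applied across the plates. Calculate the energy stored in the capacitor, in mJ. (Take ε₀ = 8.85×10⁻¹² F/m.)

36.3 mJ

A = (142 mm)² = 2.02×10⁻² m².
Side-by-side slabs ⇒ two capacitors in parallel, each spanning the full gap.
C₁ = κ₁ε₀A₁/d = 5.80 × 8.85×10⁻¹² × 8.09×10⁻³ / 2.67×10⁻⁴ = 1.55×10⁻⁹ F.
C₂ = κ₂ε₀A₂/d = 18.3 × 8.85×10⁻¹² × 1.21×10⁻² / 2.67×10⁻⁴ = 7.33×10⁻⁹ F.
C = C₁ + C₂ = 8.88×10⁻⁹ F.
U = ½CV² = ½ × 8.88×10⁻⁹ × (2860)² = 3.63×10⁻² J.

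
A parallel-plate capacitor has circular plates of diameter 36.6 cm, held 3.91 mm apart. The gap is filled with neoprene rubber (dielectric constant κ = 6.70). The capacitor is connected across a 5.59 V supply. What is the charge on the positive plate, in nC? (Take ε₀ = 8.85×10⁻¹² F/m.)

8.92 nC

A = π(36.6/2 cm)² = 0.105 m².
C = κε₀A/d = 6.70 × 8.85×10⁻¹² × 0.105 / 3.91×10⁻³ = 1.60×10⁻⁹ F.
Q = CV = 1.60×10⁻⁹ × 5.59 = 8.92×10⁻⁹ C.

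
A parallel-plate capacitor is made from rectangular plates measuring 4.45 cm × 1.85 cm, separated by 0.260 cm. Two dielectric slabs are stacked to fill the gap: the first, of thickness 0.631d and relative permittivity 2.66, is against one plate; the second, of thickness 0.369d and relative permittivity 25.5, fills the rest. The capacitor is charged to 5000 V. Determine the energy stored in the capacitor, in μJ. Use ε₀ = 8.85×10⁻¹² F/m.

A = 4.45 × 1.85 cm² = 8.23×10⁻⁴ m².
Stacked slabs ⇒ two capacitors in series, each with the full plate area.
C₁ = κ₁ε₀A/d₁ = 2.66 × 8.85×10⁻¹² × 8.23×10⁻⁴ / 1.64×10⁻³ = 1.18×10⁻¹¹ F.
C₂ = κ₂ε₀A/d₂ = 25.5 × 8.85×10⁻¹² × 8.23×10⁻⁴ / 9.59×10⁻⁴ = 1.94×10⁻¹⁰ F.
C = (1/C₁ + 1/C₂)⁻¹ = 1.11×10⁻¹¹ F.
U = ½CV² = ½ × 1.11×10⁻¹¹ × (5000)² = 1.39×10⁻⁴ J.

139 μJ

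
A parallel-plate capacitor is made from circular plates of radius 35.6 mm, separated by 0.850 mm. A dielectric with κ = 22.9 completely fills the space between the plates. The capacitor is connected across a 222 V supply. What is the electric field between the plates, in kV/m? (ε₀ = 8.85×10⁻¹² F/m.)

E = V/d = 222 / 8.50×10⁻⁴ = 2.61×10⁵ V/m.

E ≈ 261 kV/m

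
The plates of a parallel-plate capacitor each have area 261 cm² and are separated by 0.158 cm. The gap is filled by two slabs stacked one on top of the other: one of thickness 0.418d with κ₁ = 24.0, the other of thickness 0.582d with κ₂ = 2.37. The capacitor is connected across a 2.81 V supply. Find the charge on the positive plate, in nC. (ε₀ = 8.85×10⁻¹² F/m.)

Q ≈ 1.56 nC

A = 261 cm² = 2.61×10⁻² m².
Stacked slabs ⇒ two capacitors in series, each with the full plate area.
C₁ = κ₁ε₀A/d₁ = 24.0 × 8.85×10⁻¹² × 2.61×10⁻² / 6.60×10⁻⁴ = 8.39×10⁻⁹ F.
C₂ = κ₂ε₀A/d₂ = 2.37 × 8.85×10⁻¹² × 2.61×10⁻² / 9.20×10⁻⁴ = 5.95×10⁻¹⁰ F.
C = (1/C₁ + 1/C₂)⁻¹ = 5.56×10⁻¹⁰ F.
Q = CV = 5.56×10⁻¹⁰ × 2.81 = 1.56×10⁻⁹ C.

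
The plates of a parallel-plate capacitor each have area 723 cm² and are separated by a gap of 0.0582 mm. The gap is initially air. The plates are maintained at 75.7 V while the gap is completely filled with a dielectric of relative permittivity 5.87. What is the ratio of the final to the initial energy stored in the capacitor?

5.87

Battery connected ⇒ V is held fixed.
C₂ = 5.87 C₁ and U = ½CV², so U₂/U₁ = C₂/C₁ = 5.87.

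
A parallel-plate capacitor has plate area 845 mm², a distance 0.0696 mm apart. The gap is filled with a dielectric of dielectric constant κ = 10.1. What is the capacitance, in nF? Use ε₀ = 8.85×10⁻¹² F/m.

A = 845 mm² = 8.45×10⁻⁴ m².
C = κε₀A/d = 10.1 × 8.85×10⁻¹² × 8.45×10⁻⁴ / 6.96×10⁻⁵ = 1.09×10⁻⁹ F.

1.09 nF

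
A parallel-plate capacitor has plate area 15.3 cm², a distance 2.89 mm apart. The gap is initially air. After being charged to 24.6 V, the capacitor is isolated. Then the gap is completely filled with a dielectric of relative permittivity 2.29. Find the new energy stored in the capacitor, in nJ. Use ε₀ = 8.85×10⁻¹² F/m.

A = 15.3 cm² = 1.53×10⁻³ m².
Initially C₁ = ε₀A/d = 8.85×10⁻¹² × 1.53×10⁻³ / 2.89×10⁻³ = 4.69×10⁻¹² F.
U₁ = 1.42×10⁻⁹ J.
Isolated ⇒ Q is held fixed. C₂ = 2.29 C₁ and U = Q²/(2C), so U₂/U₁ = C₁/C₂ = 0.437.
U₂ = 0.437 × 1.42×10⁻⁹ = 6.19×10⁻¹⁰ J.

0.619 nJ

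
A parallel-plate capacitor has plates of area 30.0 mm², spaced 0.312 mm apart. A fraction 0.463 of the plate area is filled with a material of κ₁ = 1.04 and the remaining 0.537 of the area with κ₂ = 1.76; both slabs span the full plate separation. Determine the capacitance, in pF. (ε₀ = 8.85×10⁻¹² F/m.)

C ≈ 1.21 pF

A = 30.0 mm² = 3.00×10⁻⁵ m².
Side-by-side slabs ⇒ two capacitors in parallel, each spanning the full gap.
C₁ = κ₁ε₀A₁/d = 1.04 × 8.85×10⁻¹² × 1.39×10⁻⁵ / 3.12×10⁻⁴ = 4.10×10⁻¹³ F.
C₂ = κ₂ε₀A₂/d = 1.76 × 8.85×10⁻¹² × 1.61×10⁻⁵ / 3.12×10⁻⁴ = 8.04×10⁻¹³ F.
C = C₁ + C₂ = 1.21×10⁻¹² F.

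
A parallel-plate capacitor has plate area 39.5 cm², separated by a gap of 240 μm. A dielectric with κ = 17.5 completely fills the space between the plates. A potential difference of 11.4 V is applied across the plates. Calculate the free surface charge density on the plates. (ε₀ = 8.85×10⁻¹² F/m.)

A = 39.5 cm² = 3.95×10⁻³ m².
C = κε₀A/d = 17.5 × 8.85×10⁻¹² × 3.95×10⁻³ / 2.40×10⁻⁴ = 2.55×10⁻⁹ F.
σ = Q/A = CV/A = 2.55×10⁻⁹ × 11.4 / 3.95×10⁻³ = 7.36×10⁻⁶ C/m².

σ ≈ 7.36 μC/m²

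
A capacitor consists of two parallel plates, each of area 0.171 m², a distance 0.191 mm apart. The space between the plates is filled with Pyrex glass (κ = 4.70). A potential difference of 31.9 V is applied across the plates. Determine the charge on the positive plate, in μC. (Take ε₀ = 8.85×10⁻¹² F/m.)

C = κε₀A/d = 4.70 × 8.85×10⁻¹² × 0.171 / 1.91×10⁻⁴ = 3.72×10⁻⁸ F.
Q = CV = 3.72×10⁻⁸ × 31.9 = 1.19×10⁻⁶ C.

Q ≈ 1.19 μC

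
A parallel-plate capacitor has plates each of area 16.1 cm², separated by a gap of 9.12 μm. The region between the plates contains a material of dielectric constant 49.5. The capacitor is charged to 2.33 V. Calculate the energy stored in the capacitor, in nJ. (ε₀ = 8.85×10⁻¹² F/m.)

A = 16.1 cm² = 1.61×10⁻³ m².
C = κε₀A/d = 49.5 × 8.85×10⁻¹² × 1.61×10⁻³ / 9.12×10⁻⁶ = 7.73×10⁻⁸ F.
U = ½CV² = ½ × 7.73×10⁻⁸ × (2.33)² = 2.10×10⁻⁷ J.

U ≈ 210 nJ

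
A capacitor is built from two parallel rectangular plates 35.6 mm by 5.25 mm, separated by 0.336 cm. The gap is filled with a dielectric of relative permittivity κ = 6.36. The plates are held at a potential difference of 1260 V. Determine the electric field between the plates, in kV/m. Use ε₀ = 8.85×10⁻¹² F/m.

E = V/d = 1260 / 3.36×10⁻³ = 3.75×10⁵ V/m.

375 kV/m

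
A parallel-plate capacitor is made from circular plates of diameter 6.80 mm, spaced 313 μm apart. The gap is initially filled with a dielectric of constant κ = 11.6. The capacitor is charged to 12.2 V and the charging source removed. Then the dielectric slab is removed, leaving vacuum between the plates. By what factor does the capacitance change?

C₂/C₁ ≈ 0.0862

C = κε₀A/d scales with κ, so C₂/C₁ = 1/κ = 1/11.6 = 0.0862.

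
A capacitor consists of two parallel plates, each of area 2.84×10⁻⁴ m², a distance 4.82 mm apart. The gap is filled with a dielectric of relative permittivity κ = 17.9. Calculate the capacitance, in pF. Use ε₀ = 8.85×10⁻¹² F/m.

C ≈ 9.33 pF

C = κε₀A/d = 17.9 × 8.85×10⁻¹² × 2.84×10⁻⁴ / 4.82×10⁻³ = 9.33×10⁻¹² F.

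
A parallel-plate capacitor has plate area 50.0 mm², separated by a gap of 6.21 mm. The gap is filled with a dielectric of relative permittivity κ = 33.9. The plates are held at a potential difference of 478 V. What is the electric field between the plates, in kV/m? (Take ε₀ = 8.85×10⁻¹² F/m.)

E ≈ 77.0 kV/m

E = V/d = 478 / 6.21×10⁻³ = 7.70×10⁴ V/m.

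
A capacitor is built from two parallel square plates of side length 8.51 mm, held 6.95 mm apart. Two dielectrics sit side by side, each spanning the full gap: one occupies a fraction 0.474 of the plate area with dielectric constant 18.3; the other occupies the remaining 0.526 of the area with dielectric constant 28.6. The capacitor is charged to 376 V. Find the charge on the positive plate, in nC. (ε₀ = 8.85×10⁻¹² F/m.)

A = (8.51 mm)² = 7.24×10⁻⁵ m².
Side-by-side slabs ⇒ two capacitors in parallel, each spanning the full gap.
C₁ = κ₁ε₀A₁/d = 18.3 × 8.85×10⁻¹² × 3.43×10⁻⁵ / 6.95×10⁻³ = 8.00×10⁻¹³ F.
C₂ = κ₂ε₀A₂/d = 28.6 × 8.85×10⁻¹² × 3.81×10⁻⁵ / 6.95×10⁻³ = 1.39×10⁻¹² F.
C = C₁ + C₂ = 2.19×10⁻¹² F.
Q = CV = 2.19×10⁻¹² × 376 = 8.22×10⁻¹⁰ C.

Q ≈ 0.822 nC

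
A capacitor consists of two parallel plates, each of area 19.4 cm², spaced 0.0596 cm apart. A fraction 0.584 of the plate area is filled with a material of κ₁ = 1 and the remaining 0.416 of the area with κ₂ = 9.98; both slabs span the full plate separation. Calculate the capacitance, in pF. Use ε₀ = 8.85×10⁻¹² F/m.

A = 19.4 cm² = 1.94×10⁻³ m².
Side-by-side slabs ⇒ two capacitors in parallel, each spanning the full gap.
C₁ = κ₁ε₀A₁/d = 1.00 × 8.85×10⁻¹² × 1.13×10⁻³ / 5.96×10⁻⁴ = 1.68×10⁻¹¹ F.
C₂ = κ₂ε₀A₂/d = 9.98 × 8.85×10⁻¹² × 8.07×10⁻⁴ / 5.96×10⁻⁴ = 1.20×10⁻¹⁰ F.
C = C₁ + C₂ = 1.36×10⁻¹⁰ F.

C ≈ 136 pF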